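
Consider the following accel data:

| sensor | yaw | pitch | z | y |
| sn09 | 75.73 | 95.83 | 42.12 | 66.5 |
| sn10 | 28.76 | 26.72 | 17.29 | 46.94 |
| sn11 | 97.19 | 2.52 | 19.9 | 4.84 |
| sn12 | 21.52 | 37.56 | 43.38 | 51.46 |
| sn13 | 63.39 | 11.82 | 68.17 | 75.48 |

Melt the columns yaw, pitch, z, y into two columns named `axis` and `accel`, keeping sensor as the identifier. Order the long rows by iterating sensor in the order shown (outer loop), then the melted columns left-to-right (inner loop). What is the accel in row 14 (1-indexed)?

20 rows total (5 × 4). Row 14: index ⌊(14-1)/4⌋ = 3 into sensor → sn12; (14-1) mod 4 = 1 into the melted columns → pitch.
So row 14 is (sn12, pitch, 37.56); accel = 37.56.

37.56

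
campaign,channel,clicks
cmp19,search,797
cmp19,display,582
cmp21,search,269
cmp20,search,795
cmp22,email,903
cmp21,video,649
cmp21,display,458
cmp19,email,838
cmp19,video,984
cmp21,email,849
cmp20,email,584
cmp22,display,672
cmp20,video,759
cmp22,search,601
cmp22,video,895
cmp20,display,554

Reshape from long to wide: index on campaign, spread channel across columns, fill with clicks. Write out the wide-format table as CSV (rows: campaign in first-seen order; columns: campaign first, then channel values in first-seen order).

Columns: campaign plus the 4 distinct channel values (search, display, email, video).
For example, row cmp19 column search takes clicks=797 from the long row (cmp19, search).

campaign,search,display,email,video
cmp19,797,582,838,984
cmp21,269,458,849,649
cmp20,795,554,584,759
cmp22,601,672,903,895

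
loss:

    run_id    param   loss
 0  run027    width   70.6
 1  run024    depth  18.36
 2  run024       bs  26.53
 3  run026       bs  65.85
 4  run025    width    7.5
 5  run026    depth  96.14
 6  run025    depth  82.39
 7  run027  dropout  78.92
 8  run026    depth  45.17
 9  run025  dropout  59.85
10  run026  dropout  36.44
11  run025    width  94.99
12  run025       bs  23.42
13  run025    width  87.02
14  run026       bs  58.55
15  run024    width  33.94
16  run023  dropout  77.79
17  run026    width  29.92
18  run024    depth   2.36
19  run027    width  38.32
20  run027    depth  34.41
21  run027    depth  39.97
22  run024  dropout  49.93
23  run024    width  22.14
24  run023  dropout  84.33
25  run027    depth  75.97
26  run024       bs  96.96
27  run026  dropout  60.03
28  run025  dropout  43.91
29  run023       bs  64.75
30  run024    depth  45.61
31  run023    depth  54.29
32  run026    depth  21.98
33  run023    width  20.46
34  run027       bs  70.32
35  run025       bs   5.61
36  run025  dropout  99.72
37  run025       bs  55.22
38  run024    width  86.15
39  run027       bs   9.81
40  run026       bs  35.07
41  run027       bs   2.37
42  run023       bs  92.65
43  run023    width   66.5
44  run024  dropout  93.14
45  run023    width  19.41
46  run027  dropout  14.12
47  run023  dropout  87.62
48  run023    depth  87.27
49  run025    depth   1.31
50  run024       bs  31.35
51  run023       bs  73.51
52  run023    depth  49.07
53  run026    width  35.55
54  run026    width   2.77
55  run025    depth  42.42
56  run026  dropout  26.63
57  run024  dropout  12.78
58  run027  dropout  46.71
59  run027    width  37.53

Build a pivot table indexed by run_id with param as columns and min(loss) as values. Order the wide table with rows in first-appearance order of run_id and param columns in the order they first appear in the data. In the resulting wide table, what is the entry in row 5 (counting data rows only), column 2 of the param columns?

49.07

With rows in first-appearance order of run_id, row 5 is run_id=run023. param columns in first-appearance order: width, depth, bs, dropout; column 2 is depth.
Long rows with run_id=run023, param=depth: min(54.29, 87.27, 49.07) = 49.07.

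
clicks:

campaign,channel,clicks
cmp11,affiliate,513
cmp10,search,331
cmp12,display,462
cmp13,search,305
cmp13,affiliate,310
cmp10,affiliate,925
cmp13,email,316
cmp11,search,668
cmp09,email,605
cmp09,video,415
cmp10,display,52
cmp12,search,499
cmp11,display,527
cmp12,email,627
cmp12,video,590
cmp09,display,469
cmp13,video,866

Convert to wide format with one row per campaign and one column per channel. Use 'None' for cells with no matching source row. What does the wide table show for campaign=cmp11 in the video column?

None

No long-format row has campaign=cmp11 and channel=video, so the cell is None.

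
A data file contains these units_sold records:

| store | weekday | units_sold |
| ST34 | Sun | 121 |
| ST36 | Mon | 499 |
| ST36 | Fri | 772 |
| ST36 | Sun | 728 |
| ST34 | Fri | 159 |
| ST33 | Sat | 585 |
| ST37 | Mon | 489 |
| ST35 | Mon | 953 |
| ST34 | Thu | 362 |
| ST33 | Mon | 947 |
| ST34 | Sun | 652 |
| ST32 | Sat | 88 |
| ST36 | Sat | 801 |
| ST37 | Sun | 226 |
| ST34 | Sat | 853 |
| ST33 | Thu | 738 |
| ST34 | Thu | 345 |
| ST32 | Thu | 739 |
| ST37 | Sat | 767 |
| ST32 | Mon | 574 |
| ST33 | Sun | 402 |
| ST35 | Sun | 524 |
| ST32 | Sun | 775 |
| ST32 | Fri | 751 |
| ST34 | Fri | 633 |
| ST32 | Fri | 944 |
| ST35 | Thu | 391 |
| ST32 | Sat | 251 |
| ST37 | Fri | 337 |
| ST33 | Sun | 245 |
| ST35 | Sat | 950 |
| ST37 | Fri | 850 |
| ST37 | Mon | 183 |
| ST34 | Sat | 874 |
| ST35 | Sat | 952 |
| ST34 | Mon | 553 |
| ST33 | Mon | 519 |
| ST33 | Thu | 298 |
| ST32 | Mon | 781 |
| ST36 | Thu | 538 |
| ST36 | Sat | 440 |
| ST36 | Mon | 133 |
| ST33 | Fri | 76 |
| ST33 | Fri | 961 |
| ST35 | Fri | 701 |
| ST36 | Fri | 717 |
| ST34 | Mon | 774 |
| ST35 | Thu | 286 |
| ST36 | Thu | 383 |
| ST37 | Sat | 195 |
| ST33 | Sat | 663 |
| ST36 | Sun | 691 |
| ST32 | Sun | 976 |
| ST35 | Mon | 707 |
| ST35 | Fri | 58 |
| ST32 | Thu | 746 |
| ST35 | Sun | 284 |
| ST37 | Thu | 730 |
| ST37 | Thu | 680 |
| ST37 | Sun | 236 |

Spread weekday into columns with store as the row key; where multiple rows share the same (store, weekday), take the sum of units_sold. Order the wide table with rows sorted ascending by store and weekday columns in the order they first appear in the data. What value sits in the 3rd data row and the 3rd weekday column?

With rows sorted ascending by store, row 3 is store=ST34. weekday columns in first-appearance order: Sun, Mon, Fri, Sat, Thu; column 3 is Fri.
Long rows with store=ST34, weekday=Fri: 159 + 633 = 792.

792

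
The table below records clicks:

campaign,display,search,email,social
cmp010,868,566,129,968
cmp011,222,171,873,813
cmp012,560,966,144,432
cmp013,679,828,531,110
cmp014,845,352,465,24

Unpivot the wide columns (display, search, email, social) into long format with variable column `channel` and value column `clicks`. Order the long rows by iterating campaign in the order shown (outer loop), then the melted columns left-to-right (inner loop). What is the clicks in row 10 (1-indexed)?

966

20 rows total (5 × 4). Row 10: index ⌊(10-1)/4⌋ = 2 into campaign → cmp012; (10-1) mod 4 = 1 into the melted columns → search.
So row 10 is (cmp012, search, 966); clicks = 966.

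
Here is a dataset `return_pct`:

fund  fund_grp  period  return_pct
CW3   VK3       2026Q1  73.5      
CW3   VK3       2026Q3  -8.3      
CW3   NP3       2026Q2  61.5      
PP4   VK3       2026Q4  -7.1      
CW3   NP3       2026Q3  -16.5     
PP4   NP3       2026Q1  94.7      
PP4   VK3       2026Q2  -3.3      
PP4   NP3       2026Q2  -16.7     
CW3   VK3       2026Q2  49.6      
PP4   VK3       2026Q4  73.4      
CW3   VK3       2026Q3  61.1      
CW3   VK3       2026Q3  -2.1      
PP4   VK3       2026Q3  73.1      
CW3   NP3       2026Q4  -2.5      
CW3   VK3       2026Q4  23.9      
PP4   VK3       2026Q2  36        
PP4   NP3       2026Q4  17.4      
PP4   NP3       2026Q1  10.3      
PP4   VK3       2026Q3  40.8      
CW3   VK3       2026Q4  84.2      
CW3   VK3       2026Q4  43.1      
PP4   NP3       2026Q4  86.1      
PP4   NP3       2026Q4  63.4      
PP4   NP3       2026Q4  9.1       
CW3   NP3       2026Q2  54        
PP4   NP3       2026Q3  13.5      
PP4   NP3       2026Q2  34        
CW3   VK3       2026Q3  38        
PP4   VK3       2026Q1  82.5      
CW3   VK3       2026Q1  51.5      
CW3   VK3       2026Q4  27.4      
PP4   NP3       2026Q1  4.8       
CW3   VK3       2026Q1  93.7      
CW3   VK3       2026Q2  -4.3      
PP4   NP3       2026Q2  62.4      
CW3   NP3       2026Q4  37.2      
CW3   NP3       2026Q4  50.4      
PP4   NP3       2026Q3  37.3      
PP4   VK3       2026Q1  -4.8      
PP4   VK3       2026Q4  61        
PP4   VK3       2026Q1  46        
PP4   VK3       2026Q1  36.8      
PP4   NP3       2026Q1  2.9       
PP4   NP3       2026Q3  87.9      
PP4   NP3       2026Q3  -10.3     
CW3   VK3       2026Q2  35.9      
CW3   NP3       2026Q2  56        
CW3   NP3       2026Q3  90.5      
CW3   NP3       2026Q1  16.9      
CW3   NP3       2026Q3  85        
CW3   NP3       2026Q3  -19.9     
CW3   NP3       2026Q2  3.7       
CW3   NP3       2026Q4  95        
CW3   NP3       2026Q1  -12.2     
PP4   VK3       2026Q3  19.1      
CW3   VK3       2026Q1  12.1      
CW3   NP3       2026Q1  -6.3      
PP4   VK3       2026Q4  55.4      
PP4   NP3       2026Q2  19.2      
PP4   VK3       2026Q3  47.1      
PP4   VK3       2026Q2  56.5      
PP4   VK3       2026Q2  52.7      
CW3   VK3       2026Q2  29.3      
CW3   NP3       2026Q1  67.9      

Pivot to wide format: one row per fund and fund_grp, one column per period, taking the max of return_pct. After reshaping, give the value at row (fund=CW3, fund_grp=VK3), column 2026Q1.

93.7

Rows with fund=CW3, fund_grp=VK3 and period=2026Q1: return_pct values are 73.5, 51.5, 93.7, 12.1.
max(73.5, 51.5, 93.7, 12.1) = 93.7.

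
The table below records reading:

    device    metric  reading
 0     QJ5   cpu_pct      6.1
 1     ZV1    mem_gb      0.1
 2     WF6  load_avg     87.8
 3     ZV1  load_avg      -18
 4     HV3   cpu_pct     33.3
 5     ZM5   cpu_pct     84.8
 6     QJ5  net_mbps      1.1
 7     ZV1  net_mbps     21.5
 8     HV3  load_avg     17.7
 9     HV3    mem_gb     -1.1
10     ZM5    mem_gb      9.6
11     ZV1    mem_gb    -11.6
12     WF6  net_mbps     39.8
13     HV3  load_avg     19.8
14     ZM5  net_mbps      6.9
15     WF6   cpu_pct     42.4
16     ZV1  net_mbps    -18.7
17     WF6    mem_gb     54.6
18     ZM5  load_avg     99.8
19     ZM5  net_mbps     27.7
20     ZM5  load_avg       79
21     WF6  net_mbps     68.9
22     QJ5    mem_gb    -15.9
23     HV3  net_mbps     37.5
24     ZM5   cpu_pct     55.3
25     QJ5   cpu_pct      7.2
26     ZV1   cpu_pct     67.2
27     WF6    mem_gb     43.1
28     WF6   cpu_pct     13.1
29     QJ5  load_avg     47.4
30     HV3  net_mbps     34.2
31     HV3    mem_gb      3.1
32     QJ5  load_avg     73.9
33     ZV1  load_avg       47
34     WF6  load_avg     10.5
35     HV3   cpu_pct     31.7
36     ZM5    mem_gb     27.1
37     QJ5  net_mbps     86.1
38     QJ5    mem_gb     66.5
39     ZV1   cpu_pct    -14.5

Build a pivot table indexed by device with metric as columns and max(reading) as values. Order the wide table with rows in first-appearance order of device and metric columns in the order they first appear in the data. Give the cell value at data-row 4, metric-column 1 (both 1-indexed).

33.3

With rows in first-appearance order of device, row 4 is device=HV3. metric columns in first-appearance order: cpu_pct, mem_gb, load_avg, net_mbps; column 1 is cpu_pct.
Long rows with device=HV3, metric=cpu_pct: max(33.3, 31.7) = 33.3.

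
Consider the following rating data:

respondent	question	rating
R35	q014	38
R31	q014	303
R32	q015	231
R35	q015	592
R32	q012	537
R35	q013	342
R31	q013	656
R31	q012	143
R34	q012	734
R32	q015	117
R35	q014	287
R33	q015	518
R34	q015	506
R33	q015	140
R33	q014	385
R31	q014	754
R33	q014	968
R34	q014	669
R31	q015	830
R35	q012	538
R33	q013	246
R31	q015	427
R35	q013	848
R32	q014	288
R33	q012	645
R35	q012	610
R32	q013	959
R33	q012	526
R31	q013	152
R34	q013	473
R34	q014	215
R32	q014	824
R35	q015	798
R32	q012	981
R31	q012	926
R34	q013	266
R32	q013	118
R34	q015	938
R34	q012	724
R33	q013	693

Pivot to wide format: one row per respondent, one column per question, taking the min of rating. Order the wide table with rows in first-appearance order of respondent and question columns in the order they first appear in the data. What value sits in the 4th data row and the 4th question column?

With rows in first-appearance order of respondent, row 4 is respondent=R34. question columns in first-appearance order: q014, q015, q012, q013; column 4 is q013.
Long rows with respondent=R34, question=q013: min(473, 266) = 266.

266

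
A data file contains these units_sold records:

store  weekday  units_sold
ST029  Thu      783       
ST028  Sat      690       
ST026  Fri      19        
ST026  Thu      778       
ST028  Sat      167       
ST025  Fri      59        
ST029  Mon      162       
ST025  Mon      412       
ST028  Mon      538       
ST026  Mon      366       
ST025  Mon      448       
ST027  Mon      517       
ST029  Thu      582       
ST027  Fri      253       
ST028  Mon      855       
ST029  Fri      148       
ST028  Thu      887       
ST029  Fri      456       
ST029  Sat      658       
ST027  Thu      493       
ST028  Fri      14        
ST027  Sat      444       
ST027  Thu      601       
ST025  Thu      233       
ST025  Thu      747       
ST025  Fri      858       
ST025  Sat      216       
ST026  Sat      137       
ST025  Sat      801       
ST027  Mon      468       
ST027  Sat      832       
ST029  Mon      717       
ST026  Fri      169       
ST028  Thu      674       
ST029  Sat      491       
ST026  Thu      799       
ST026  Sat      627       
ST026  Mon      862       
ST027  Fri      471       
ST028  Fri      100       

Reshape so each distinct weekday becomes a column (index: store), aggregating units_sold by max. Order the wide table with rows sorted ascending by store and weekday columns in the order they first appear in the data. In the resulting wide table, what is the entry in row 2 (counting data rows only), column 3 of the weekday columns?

With rows sorted ascending by store, row 2 is store=ST026. weekday columns in first-appearance order: Thu, Sat, Fri, Mon; column 3 is Fri.
Long rows with store=ST026, weekday=Fri: max(19, 169) = 169.

169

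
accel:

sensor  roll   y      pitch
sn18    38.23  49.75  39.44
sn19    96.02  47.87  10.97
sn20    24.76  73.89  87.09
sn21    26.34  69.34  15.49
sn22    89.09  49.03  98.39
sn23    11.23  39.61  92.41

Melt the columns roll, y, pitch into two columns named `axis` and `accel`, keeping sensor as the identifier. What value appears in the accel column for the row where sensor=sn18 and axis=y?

Unpivoting turns each (sensor, wide-column) pair into one long row.
The wide cell at row sn18, column y holds 49.75, so the long row (sn18, y) has accel=49.75.

49.75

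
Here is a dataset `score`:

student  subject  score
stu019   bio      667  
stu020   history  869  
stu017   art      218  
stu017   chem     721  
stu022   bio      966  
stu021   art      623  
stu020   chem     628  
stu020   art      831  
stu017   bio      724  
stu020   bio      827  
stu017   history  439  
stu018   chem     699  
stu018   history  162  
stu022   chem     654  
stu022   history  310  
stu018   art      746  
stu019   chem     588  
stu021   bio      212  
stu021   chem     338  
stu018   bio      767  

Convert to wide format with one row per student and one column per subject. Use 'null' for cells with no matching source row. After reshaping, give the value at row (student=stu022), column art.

No long-format row has student=stu022 and subject=art, so the cell is null.

null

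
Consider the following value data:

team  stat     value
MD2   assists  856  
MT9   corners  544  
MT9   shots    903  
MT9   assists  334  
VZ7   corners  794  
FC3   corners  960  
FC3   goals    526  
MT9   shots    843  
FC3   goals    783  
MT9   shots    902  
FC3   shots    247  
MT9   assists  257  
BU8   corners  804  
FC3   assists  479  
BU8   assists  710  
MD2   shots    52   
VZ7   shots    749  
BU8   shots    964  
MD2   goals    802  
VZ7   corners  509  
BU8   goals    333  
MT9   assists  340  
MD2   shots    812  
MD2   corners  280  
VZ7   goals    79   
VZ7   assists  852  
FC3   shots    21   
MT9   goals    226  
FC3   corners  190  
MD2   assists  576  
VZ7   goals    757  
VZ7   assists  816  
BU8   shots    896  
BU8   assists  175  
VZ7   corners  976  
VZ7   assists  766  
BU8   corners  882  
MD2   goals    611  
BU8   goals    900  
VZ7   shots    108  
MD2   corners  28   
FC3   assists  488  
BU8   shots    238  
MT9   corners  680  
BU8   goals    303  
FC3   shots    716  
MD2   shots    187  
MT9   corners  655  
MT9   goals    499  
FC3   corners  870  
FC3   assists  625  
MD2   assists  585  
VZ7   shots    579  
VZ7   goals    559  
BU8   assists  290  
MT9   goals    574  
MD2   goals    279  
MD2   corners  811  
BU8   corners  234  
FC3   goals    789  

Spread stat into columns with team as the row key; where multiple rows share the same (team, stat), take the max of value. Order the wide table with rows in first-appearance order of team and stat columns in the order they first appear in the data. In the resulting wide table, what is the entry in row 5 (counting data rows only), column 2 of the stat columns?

882

With rows in first-appearance order of team, row 5 is team=BU8. stat columns in first-appearance order: assists, corners, shots, goals; column 2 is corners.
Long rows with team=BU8, stat=corners: max(804, 882, 234) = 882.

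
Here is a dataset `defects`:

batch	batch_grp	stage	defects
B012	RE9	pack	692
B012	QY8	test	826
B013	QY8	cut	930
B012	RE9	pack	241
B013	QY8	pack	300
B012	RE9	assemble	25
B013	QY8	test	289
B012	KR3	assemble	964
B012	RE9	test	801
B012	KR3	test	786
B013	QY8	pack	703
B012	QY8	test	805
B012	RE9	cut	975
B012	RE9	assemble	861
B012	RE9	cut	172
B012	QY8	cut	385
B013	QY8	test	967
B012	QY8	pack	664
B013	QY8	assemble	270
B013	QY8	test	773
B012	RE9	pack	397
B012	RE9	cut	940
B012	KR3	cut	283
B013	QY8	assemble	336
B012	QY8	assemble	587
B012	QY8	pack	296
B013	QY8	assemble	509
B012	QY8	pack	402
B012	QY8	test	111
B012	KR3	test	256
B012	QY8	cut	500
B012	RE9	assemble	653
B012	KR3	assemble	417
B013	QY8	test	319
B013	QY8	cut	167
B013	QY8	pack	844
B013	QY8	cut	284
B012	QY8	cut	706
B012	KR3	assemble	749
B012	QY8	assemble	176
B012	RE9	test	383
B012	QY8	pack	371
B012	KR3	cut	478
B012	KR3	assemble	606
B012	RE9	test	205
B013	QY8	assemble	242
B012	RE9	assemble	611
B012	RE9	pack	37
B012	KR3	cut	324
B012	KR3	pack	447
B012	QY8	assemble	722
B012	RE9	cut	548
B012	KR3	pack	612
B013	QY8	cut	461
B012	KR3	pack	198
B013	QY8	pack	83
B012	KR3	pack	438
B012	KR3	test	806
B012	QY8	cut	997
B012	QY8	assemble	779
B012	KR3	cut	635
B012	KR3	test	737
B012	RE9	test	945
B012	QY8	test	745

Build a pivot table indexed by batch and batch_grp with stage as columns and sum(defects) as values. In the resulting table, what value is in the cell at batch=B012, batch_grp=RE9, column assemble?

2150

Rows with batch=B012, batch_grp=RE9 and stage=assemble: defects values are 25, 861, 653, 611.
25 + 861 + 653 + 611 = 2150.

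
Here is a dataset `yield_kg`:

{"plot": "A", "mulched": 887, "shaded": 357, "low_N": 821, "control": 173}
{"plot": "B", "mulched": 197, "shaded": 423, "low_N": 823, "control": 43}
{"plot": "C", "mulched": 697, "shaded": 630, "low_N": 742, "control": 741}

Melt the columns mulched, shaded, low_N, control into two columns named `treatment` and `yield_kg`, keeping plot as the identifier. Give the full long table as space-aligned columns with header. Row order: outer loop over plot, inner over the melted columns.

plot  treatment  yield_kg
A     mulched    887     
A     shaded     357     
A     low_N      821     
A     control    173     
B     mulched    197     
B     shaded     423     
B     low_N      823     
B     control    43      
C     mulched    697     
C     shaded     630     
C     low_N      742     
C     control    741     

Each (plot, column) pair becomes one row: 3 × 4 = 12 rows.
For example, (A, mulched) → yield_kg=887.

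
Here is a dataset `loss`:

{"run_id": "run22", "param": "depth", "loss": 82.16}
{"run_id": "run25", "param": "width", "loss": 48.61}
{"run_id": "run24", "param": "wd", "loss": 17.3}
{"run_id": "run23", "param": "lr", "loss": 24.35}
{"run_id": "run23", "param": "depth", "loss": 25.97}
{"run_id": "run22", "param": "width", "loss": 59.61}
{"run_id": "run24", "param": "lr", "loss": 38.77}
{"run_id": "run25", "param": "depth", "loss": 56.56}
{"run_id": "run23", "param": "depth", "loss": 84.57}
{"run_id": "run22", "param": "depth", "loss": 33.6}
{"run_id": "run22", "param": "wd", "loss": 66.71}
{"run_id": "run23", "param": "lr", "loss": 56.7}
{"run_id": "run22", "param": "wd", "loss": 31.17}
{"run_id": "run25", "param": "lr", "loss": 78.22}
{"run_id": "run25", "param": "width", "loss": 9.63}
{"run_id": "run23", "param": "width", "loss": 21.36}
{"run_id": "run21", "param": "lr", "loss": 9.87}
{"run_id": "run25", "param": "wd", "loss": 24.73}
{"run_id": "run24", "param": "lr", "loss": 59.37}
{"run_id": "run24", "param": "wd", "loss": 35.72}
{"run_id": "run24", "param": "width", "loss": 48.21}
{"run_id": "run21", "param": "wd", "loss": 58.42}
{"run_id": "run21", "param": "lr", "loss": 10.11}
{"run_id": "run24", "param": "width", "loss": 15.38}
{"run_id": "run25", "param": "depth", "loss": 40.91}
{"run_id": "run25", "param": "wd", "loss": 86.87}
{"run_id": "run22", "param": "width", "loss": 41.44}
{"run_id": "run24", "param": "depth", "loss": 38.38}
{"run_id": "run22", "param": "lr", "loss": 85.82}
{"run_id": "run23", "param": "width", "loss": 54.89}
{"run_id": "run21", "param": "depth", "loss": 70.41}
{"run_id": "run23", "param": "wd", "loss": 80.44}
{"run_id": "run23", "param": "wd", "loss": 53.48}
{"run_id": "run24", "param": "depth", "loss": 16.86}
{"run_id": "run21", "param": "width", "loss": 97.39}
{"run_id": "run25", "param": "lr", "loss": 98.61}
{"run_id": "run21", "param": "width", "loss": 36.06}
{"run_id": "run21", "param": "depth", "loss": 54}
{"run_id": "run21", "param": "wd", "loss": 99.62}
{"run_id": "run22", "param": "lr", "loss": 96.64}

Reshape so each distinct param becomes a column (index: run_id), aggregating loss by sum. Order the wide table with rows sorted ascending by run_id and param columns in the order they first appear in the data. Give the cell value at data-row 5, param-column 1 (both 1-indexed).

97.47

With rows sorted ascending by run_id, row 5 is run_id=run25. param columns in first-appearance order: depth, width, wd, lr; column 1 is depth.
Long rows with run_id=run25, param=depth: 56.56 + 40.91 = 97.47.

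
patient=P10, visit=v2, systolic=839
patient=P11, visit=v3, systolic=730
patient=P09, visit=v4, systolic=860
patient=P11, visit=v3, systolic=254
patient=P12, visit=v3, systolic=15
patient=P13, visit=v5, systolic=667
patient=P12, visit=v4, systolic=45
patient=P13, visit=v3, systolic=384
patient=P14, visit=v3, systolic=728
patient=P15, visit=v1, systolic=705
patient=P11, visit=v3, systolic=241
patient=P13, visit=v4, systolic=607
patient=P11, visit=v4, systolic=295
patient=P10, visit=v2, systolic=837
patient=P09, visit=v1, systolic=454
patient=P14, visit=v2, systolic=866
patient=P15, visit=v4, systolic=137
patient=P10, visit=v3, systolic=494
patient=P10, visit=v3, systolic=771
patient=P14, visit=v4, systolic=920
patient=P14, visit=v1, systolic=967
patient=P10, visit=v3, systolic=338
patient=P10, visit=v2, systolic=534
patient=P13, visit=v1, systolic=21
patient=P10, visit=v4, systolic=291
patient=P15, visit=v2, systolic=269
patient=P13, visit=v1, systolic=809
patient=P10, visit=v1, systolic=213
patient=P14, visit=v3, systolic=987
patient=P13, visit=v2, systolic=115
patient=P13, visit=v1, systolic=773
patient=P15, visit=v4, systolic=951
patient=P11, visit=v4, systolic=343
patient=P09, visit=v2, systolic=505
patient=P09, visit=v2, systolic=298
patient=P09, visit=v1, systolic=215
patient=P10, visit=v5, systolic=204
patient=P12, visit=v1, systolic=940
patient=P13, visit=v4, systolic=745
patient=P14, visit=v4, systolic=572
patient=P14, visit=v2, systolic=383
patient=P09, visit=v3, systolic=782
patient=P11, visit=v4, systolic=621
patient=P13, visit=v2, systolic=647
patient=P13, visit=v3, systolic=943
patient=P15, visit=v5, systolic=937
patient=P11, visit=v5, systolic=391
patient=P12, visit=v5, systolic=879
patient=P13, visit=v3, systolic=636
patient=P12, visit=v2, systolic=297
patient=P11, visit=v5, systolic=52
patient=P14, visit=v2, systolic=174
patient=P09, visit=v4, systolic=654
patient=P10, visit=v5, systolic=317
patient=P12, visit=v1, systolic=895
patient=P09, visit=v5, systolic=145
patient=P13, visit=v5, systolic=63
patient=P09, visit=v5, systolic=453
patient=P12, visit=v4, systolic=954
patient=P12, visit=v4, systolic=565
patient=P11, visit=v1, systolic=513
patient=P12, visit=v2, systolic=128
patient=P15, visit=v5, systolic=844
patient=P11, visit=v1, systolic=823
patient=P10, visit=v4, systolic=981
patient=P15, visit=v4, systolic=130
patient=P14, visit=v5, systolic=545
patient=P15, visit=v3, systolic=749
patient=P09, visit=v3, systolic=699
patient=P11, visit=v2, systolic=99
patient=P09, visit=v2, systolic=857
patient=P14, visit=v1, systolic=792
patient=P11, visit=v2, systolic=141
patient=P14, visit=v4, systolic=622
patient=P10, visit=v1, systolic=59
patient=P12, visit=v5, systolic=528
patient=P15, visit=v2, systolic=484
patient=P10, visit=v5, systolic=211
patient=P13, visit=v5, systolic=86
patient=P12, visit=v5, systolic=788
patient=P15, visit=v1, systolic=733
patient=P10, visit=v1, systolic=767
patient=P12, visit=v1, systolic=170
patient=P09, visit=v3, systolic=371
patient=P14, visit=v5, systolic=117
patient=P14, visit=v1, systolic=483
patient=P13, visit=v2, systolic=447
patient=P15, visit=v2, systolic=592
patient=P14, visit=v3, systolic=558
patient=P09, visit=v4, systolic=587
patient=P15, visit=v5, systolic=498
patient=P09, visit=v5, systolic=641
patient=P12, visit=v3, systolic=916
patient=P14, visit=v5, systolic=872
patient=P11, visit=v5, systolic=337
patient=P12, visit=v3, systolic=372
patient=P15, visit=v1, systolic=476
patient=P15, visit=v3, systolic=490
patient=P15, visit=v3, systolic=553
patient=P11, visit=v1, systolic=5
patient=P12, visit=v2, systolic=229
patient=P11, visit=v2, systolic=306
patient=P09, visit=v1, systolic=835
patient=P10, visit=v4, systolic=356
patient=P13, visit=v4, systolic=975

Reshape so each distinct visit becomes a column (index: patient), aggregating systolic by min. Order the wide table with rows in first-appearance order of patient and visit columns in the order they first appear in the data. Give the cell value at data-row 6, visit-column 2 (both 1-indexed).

With rows in first-appearance order of patient, row 6 is patient=P14. visit columns in first-appearance order: v2, v3, v4, v5, v1; column 2 is v3.
Long rows with patient=P14, visit=v3: min(728, 987, 558) = 558.

558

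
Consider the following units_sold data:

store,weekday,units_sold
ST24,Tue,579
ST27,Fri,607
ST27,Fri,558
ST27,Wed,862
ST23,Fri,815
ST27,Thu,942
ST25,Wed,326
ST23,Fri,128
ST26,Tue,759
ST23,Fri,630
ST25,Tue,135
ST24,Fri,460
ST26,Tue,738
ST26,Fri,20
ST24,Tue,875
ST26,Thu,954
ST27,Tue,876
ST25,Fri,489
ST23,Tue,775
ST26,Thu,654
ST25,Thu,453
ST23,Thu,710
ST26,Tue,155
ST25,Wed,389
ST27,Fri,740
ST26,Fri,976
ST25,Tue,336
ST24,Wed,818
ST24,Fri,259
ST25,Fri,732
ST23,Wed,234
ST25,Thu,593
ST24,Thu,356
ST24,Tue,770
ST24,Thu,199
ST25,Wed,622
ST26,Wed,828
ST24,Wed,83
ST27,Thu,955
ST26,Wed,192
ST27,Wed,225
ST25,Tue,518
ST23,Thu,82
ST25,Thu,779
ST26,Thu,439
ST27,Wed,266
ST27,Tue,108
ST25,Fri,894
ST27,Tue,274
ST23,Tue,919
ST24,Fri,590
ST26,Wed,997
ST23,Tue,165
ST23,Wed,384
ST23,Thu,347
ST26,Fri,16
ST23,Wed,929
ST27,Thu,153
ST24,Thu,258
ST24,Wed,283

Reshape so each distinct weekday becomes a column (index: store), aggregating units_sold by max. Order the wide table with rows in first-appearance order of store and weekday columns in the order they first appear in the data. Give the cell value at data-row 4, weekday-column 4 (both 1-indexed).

With rows in first-appearance order of store, row 4 is store=ST25. weekday columns in first-appearance order: Tue, Fri, Wed, Thu; column 4 is Thu.
Long rows with store=ST25, weekday=Thu: max(453, 593, 779) = 779.

779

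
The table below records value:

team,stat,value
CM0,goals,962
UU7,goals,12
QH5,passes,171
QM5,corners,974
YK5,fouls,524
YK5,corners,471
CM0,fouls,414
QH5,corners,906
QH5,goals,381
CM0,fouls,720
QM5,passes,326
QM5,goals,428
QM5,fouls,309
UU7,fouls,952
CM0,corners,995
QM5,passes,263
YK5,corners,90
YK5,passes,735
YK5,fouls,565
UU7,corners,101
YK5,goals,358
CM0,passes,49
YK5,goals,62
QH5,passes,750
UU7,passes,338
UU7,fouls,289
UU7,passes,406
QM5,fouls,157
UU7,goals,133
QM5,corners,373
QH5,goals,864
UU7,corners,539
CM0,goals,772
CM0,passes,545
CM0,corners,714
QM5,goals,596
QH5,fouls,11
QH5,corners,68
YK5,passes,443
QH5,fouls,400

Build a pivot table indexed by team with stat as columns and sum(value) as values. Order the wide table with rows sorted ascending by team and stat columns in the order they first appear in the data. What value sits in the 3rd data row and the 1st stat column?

With rows sorted ascending by team, row 3 is team=QM5. stat columns in first-appearance order: goals, passes, corners, fouls; column 1 is goals.
Long rows with team=QM5, stat=goals: 428 + 596 = 1024.

1024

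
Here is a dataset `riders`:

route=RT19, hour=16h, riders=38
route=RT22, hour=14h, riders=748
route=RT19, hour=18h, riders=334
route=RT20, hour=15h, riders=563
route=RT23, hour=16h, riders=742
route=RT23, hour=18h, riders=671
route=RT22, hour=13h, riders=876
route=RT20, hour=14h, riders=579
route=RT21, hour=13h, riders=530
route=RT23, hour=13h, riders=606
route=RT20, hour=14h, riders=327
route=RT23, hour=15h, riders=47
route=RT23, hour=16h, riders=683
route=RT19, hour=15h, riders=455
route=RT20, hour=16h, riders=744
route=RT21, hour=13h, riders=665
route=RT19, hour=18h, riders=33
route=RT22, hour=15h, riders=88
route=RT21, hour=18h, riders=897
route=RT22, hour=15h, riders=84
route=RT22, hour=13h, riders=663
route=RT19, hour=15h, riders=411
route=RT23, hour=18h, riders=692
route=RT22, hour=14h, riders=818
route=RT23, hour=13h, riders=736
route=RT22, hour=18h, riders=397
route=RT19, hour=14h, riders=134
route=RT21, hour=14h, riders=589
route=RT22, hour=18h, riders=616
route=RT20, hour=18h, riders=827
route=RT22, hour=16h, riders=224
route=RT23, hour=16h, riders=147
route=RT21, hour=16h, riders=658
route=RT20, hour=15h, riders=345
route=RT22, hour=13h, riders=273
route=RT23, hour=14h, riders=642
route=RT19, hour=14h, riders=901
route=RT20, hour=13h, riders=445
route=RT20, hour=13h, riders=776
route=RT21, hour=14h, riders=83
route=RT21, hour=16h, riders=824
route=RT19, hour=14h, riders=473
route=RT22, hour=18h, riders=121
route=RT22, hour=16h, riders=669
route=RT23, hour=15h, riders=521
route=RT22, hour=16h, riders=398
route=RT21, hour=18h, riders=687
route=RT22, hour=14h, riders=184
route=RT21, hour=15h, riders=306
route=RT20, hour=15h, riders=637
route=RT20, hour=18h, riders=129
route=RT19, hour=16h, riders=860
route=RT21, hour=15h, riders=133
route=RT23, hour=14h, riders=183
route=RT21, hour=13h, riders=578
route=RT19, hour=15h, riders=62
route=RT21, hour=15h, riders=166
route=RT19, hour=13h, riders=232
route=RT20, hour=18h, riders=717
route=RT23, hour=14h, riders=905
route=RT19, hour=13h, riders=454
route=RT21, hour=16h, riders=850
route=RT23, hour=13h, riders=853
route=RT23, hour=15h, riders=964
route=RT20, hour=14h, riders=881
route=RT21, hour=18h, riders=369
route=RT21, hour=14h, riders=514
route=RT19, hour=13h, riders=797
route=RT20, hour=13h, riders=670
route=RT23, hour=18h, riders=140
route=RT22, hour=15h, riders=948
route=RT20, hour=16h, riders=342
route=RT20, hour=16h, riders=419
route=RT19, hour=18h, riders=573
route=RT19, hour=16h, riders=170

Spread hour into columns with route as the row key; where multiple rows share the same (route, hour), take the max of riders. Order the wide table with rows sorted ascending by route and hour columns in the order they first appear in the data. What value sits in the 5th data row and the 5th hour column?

853

With rows sorted ascending by route, row 5 is route=RT23. hour columns in first-appearance order: 16h, 14h, 18h, 15h, 13h; column 5 is 13h.
Long rows with route=RT23, hour=13h: max(606, 736, 853) = 853.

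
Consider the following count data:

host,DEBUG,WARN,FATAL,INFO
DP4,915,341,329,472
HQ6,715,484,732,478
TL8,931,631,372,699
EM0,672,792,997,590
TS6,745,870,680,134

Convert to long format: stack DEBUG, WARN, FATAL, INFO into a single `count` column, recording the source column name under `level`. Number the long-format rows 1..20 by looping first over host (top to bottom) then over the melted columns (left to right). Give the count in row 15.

20 rows total (5 × 4). Row 15: index ⌊(15-1)/4⌋ = 3 into host → EM0; (15-1) mod 4 = 2 into the melted columns → FATAL.
So row 15 is (EM0, FATAL, 997); count = 997.

997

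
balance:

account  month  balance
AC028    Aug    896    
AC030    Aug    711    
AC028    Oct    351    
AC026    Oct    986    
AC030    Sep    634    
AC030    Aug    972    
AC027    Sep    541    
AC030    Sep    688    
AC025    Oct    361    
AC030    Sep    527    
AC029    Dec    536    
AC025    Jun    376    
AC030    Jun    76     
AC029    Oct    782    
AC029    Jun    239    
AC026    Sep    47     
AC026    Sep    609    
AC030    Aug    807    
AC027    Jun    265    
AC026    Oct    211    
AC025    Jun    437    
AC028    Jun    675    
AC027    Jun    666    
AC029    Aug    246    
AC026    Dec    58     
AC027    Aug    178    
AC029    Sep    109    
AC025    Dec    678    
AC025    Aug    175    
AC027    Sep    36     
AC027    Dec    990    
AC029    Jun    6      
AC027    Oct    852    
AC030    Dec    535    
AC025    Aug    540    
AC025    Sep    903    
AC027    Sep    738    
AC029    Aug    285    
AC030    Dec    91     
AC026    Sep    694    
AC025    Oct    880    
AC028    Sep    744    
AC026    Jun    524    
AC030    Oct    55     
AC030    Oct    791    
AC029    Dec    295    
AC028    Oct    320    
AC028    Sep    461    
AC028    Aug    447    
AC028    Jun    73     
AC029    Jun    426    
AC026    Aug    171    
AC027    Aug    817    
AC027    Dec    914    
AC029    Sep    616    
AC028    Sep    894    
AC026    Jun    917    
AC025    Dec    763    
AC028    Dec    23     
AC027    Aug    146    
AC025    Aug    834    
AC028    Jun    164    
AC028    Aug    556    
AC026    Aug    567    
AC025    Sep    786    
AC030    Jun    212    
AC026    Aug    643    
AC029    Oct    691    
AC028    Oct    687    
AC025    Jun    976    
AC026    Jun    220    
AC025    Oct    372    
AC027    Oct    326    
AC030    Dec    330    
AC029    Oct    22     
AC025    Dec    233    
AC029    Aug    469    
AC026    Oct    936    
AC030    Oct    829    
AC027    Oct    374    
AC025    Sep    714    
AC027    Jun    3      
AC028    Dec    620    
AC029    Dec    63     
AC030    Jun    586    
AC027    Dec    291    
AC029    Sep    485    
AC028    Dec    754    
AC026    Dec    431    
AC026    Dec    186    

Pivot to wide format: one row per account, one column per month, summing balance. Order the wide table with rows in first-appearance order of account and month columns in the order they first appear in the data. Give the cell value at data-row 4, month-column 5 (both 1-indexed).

With rows in first-appearance order of account, row 4 is account=AC027. month columns in first-appearance order: Aug, Oct, Sep, Dec, Jun; column 5 is Jun.
Long rows with account=AC027, month=Jun: 265 + 666 + 3 = 934.

934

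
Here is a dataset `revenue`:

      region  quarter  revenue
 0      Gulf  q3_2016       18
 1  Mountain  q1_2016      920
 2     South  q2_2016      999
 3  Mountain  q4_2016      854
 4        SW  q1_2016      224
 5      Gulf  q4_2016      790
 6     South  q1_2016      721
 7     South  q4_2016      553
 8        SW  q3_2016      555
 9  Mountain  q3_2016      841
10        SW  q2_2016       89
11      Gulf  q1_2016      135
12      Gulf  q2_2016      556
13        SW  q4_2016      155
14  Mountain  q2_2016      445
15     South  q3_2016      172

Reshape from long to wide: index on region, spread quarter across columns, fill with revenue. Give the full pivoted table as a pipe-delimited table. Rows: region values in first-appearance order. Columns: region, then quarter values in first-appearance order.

| region | q3_2016 | q1_2016 | q2_2016 | q4_2016 |
| Gulf | 18 | 135 | 556 | 790 |
| Mountain | 841 | 920 | 445 | 854 |
| South | 172 | 721 | 999 | 553 |
| SW | 555 | 224 | 89 | 155 |

Columns: region plus the 4 distinct quarter values (q3_2016, q1_2016, q2_2016, q4_2016).
For example, row Gulf column q3_2016 takes revenue=18 from the long row (Gulf, q3_2016).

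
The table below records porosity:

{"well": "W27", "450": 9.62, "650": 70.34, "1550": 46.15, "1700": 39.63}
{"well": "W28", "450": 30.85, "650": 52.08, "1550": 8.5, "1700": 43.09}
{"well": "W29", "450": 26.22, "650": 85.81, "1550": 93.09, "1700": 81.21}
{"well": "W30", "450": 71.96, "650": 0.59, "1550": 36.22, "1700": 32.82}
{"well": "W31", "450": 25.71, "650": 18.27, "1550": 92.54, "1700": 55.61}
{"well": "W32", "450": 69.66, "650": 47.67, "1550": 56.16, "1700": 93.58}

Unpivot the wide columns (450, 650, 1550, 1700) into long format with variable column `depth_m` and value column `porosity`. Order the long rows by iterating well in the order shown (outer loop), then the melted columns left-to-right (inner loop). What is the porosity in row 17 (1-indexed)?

24 rows total (6 × 4). Row 17: index ⌊(17-1)/4⌋ = 4 into well → W31; (17-1) mod 4 = 0 into the melted columns → 450.
So row 17 is (W31, 450, 25.71); porosity = 25.71.

25.71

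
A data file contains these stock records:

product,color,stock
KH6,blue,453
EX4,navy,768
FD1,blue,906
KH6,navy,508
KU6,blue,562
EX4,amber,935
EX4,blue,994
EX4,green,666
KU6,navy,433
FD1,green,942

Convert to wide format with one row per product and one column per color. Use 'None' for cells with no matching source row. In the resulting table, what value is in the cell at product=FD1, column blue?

906

The long row with product=FD1, color=blue has stock=906.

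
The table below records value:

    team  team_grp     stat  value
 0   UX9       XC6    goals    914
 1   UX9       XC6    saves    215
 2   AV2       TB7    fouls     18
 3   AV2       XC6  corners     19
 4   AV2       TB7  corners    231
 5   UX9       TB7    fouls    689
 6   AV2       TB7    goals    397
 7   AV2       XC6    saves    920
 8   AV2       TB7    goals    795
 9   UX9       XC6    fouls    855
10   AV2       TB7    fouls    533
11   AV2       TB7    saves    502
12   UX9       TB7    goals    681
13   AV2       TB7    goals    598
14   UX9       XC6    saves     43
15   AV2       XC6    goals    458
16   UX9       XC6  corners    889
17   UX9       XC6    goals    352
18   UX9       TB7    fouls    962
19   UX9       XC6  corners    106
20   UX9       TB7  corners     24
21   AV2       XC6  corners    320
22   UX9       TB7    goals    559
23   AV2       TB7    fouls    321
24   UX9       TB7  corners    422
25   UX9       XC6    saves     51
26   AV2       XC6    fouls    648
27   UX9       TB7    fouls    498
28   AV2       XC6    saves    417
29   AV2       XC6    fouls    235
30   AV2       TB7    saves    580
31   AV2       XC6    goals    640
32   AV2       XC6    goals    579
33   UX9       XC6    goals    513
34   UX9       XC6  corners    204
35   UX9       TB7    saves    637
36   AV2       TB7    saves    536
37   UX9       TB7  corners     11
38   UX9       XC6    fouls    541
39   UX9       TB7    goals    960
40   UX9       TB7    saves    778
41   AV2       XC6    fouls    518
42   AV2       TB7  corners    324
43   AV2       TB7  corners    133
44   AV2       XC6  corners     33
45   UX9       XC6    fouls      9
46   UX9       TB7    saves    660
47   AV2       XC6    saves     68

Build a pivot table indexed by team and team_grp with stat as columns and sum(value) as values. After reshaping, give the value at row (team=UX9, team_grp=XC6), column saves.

Rows with team=UX9, team_grp=XC6 and stat=saves: value values are 215, 43, 51.
215 + 43 + 51 = 309.

309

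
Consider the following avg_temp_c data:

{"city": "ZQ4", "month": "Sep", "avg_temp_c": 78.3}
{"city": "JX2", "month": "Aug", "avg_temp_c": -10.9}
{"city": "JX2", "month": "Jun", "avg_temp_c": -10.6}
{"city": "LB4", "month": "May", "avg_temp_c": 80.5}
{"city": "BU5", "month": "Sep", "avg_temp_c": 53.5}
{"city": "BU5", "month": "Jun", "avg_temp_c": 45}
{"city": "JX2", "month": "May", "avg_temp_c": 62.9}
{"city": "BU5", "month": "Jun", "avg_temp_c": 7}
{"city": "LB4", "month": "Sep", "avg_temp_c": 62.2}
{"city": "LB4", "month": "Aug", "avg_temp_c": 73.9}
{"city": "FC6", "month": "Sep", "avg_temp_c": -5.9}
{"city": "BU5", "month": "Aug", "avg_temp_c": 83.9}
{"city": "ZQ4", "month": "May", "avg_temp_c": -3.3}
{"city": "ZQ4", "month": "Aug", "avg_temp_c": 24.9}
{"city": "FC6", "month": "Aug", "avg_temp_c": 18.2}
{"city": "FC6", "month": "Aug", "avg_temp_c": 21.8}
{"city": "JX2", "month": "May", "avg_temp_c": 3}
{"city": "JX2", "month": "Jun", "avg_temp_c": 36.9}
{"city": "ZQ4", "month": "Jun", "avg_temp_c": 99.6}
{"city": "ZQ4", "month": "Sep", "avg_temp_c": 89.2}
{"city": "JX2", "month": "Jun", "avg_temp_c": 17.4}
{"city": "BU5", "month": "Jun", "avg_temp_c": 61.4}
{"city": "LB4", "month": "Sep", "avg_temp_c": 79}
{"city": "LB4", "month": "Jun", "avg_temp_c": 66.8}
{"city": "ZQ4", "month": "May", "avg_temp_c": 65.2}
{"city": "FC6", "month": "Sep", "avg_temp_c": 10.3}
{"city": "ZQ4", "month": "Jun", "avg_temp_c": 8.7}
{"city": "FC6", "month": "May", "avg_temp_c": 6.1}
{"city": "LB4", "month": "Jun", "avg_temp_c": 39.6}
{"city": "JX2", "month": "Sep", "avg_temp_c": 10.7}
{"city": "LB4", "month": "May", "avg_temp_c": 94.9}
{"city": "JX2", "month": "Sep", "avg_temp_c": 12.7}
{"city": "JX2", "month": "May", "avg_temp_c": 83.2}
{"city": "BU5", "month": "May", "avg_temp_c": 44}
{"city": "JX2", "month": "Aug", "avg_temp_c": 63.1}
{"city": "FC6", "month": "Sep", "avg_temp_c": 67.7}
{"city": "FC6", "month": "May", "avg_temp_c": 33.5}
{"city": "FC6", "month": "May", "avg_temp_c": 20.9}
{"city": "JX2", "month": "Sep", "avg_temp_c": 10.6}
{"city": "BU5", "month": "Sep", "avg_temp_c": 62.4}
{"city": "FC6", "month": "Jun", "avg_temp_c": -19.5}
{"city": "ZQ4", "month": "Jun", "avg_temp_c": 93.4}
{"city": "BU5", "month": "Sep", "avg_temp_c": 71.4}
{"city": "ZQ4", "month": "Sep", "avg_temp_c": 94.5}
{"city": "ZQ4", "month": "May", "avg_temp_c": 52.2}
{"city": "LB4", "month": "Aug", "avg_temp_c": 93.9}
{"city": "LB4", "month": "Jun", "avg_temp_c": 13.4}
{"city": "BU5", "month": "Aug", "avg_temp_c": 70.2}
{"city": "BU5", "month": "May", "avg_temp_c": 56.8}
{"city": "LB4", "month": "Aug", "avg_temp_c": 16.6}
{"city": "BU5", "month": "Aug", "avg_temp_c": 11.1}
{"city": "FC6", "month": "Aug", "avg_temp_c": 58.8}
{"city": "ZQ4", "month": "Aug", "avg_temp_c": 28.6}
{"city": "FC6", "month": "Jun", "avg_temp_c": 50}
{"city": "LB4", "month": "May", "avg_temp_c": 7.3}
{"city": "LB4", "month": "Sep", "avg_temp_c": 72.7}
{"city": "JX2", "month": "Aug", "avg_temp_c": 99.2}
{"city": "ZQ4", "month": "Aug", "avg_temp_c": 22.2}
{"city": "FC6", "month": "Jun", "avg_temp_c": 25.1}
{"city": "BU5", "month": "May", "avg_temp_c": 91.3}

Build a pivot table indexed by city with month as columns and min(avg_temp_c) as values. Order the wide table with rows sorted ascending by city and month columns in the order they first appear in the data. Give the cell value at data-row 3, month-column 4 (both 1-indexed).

3

With rows sorted ascending by city, row 3 is city=JX2. month columns in first-appearance order: Sep, Aug, Jun, May; column 4 is May.
Long rows with city=JX2, month=May: min(62.9, 3, 83.2) = 3.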